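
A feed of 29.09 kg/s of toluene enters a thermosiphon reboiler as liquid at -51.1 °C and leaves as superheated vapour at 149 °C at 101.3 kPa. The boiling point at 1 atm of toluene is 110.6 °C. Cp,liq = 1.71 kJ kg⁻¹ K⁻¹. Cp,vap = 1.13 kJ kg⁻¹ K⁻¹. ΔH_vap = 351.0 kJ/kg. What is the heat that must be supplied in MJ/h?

liquid -51.1→110.6 °C: 276.51 kJ/kg
vaporisation at 110.6 °C: 351 kJ/kg
vapour 110.6→149 °C: 43.392 kJ/kg
Δh = 276.51 + 351 + 43.392 = 670.9 kJ/kg
Q = ṁ·Δh = 29.09 kg/s × 670.9 kJ/kg = 19516 kJ/s
|Q| = 19516 kW = 70259 MJ/h

Q = 70300 MJ/h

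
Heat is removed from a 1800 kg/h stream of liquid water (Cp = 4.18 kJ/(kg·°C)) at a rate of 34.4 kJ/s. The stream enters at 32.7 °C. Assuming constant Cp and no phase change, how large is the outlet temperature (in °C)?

Q = 34.4 kJ/s = 123840 kJ/h
ΔT = Q/(ṁ·Cp) = 123840/(1800×4.18) = 16.459 K
T_out = 32.7 − 16.459 = 16.241 °C

T_out = 16.2 °C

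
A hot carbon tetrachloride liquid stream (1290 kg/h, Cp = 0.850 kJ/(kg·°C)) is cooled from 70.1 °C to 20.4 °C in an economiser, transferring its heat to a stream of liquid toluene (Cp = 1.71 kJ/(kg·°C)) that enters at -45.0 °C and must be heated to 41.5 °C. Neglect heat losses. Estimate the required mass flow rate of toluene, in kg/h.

Heat released by hot stream: Q = 1290 × 0.850 × (70.1 − 20.4) = 54496 kJ/h
Energy balance on cold side (adiabatic exchanger): Q = ṁ_c·Cp_c·(T_c,out − T_c,in)
ṁ_c = 54496 / [1.71 × (41.5 − -45.0)] = 368.43 kg/h

ṁ_c = 368 kg/h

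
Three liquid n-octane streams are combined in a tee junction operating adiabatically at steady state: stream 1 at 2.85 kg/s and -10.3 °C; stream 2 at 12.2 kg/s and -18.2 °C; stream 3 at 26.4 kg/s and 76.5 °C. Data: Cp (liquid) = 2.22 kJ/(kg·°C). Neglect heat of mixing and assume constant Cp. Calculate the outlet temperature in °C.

No heat crosses the boundary, so H_out = H_in.
Σ ṁᵢCp,ᵢTᵢ = 2.85×2.22×-10.3 + 12.2×2.22×-18.2 + 26.4×2.22×76.5 = 3925.4
Σ ṁᵢCp,ᵢ = 2.85×2.22 + 12.2×2.22 + 26.4×2.22 = 92.019
T_out = 3925.4 / 92.019 = 42.659 °C

T_out = 42.7 °C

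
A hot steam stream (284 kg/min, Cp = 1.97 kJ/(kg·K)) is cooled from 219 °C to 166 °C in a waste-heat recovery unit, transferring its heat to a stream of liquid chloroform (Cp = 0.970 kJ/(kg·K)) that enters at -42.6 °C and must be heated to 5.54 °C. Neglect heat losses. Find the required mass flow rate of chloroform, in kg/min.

Heat released by hot stream: Q = 284 × 1.97 × (219 − 166) = 29652 kJ/min
Energy balance on cold side (adiabatic exchanger): Q = ṁ_c·Cp_c·(T_c,out − T_c,in)
ṁ_c = 29652 / [0.970 × (5.54 − -42.6)] = 635.01 kg/min

ṁ_c = 635 kg/min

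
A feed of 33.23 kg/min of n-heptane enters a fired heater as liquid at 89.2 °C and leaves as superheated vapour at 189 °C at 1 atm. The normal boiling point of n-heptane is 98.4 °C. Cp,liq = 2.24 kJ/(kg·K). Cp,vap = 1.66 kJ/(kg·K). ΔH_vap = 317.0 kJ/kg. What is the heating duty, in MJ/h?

Q = 973 MJ/h

liquid 89.2→98.4 °C: 20.608 kJ/kg
vaporisation at 98.4 °C: 317 kJ/kg
vapour 98.4→189 °C: 150.4 kJ/kg
Δh = 20.608 + 317 + 150.4 = 488 kJ/kg
Q = ṁ·Δh = 33.23 kg/min × 488 kJ/kg = 16216 kJ/min
|Q| = 270.27 kW = 972.98 MJ/h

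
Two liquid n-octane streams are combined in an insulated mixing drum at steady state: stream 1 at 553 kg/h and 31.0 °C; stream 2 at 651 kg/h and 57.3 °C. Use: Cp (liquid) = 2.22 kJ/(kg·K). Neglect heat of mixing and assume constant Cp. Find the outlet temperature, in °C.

Energy balance with Q = 0: Σ ṁᵢCp,ᵢ(T_out − Tᵢ) = 0
Σ ṁᵢCp,ᵢTᵢ = 553×2.22×31.0 + 651×2.22×57.3 = 120870
Σ ṁᵢCp,ᵢ = 553×2.22 + 651×2.22 = 2672.9
T_out = 120870 / 2672.9 = 45.22 °C

T_out = 45.2 °C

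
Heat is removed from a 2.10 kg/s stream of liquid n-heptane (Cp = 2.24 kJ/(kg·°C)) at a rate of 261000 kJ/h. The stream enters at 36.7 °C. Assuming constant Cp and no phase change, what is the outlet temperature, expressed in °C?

T_out = 21.3 °C

Q = 261000 kJ/h = 72.5 kJ/s
ΔT = Q/(ṁ·Cp) = 72.5/(2.10×2.24) = 15.412 K
T_out = 36.7 − 15.412 = 21.288 °C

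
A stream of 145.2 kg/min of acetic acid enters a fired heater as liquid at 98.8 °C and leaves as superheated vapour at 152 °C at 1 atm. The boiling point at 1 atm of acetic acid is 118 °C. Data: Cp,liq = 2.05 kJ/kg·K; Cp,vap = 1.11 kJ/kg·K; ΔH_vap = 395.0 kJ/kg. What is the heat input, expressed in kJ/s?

liquid 98.8→118 °C: 39.36 kJ/kg
vaporisation at 118 °C: 395 kJ/kg
vapour 118→152 °C: 37.74 kJ/kg
Δh = 39.36 + 395 + 37.74 = 472.1 kJ/kg
Q = ṁ·Δh = 145.2 kg/min × 472.1 kJ/kg = 68549 kJ/min
|Q| = 1142.5 kW

Q = 1140 kJ/s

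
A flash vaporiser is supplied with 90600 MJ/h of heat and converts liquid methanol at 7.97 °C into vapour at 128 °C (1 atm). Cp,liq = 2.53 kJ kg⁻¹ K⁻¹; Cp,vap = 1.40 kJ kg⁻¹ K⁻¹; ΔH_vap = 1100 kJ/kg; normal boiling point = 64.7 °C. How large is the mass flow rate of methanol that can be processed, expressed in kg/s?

Δh = 2.53×(64.7−7.97) + 1100 + 1.40×(128−64.7) = 1332.1 kJ/kg
Q = 90600 MJ/h = 25167 kJ/s = 25167 kJ/s
ṁ = Q/Δh = 25167 / 1332.1 = 18.892 kg/s

ṁ = 18.9 kg/s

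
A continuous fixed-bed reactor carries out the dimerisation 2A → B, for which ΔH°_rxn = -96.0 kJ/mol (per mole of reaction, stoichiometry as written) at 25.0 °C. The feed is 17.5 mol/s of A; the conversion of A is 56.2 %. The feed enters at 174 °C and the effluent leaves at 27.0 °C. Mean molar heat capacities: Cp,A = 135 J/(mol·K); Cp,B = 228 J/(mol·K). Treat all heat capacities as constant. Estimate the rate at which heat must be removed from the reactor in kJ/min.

Q_out = 49200 kJ/min

Extent of reaction ξ = 0.562 × 17.5 / 2 = 4.9175 mol/s
Reaction term: ξ·ΔH°_rxn = 4.9175 × -96.0 = -472.08 kJ/s
Sensible, feed 174→25 °C: -352.01 kJ/s
Outlet flows (mol/s): A 7.665, B 4.9175
Sensible, products 25→27.0 °C: 4.3119 kJ/s
Q = ΔH = -819.78 kJ/s = -819.78 kW
Heat removed = 49187 kJ/min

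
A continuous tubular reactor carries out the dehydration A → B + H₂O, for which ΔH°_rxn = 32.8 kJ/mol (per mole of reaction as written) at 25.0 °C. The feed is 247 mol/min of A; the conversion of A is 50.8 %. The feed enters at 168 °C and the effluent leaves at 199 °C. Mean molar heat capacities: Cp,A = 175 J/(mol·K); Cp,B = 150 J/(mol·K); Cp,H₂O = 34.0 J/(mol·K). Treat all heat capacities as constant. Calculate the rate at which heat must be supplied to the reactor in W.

Extent of reaction ξ = 0.508 × 247 = 125.48 mol/min
Reaction term: ξ·ΔH°_rxn = 125.48 × 32.8 = 4115.6 kJ/min
Sensible, feed 168→25 °C: -6181.2 kJ/min
Outlet flows (mol/min): A 121.52, B 125.48, H₂O 125.48
Sensible, products 25→199 °C: 7717.6 kJ/min
Q = ΔH = 5652.1 kJ/min = 94.201 kW
Heat supplied = 94201 W

Q_in = 94200 W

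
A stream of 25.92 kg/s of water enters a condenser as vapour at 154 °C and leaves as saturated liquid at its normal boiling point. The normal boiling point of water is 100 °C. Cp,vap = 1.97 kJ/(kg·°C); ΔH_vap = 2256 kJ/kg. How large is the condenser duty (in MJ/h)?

Q_c = 220000 MJ/h

vapour 154→100 °C: -106.38 kJ/kg
condensation at 100 °C: -2256 kJ/kg
Δh = -106.38 + -2256 = -2362.4 kJ/kg
Q = ṁ·Δh = 25.92 kg/s × -2362.4 kJ/kg = -61233 kJ/s
|Q| = 61233 kW = 220440 MJ/h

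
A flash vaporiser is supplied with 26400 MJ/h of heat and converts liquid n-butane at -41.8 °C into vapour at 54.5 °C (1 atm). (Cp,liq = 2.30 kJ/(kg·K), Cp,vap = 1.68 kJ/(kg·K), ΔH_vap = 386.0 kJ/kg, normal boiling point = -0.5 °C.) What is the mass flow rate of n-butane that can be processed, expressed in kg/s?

ṁ = 12.8 kg/s

Δh = 2.30×(-0.5−-41.8) + 386.0 + 1.68×(54.5−-0.5) = 573.39 kJ/kg
Q = 26400 MJ/h = 7333.3 kJ/s = 7333.3 kJ/s
ṁ = Q/Δh = 7333.3 / 573.39 = 12.789 kg/s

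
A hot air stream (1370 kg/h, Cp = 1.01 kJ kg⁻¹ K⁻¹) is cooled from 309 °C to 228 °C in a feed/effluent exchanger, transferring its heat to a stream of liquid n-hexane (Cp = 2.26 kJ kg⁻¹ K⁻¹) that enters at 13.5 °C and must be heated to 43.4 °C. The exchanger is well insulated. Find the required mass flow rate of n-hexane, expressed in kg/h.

ṁ_c = 1660 kg/h

Heat released by hot stream: Q = 1370 × 1.01 × (309 − 228) = 112080 kJ/h
Energy balance on cold side (adiabatic exchanger): Q = ṁ_c·Cp_c·(T_c,out − T_c,in)
ṁ_c = 112080 / [2.26 × (43.4 − 13.5)] = 1658.6 kg/h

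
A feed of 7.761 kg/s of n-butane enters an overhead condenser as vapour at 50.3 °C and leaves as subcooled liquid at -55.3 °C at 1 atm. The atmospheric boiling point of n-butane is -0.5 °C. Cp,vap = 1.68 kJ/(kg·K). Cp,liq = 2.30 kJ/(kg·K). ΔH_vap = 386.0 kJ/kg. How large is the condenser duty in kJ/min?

vapour 50.3→-0.5 °C: -85.344 kJ/kg
condensation at -0.5 °C: -386 kJ/kg
liquid -0.5→-55.3 °C: -126.04 kJ/kg
Δh = -85.344 + -386 + -126.04 = -597.38 kJ/kg
Q = ṁ·Δh = 7.761 kg/s × -597.38 kJ/kg = -4636.3 kJ/s
|Q| = 4636.3 kW = 278180 kJ/min

Q_c = 278000 kJ/min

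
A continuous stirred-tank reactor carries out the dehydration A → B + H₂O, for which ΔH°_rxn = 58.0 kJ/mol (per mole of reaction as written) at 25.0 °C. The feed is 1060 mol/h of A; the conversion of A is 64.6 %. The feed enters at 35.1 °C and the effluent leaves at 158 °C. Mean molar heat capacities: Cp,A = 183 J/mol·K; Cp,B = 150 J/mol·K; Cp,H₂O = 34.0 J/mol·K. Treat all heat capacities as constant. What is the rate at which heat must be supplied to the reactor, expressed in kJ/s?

Extent of reaction ξ = 0.646 × 1060 = 684.76 mol/h
Reaction term: ξ·ΔH°_rxn = 684.76 × 58.0 = 39716 kJ/h
Sensible, feed 35.1→25 °C: -1959.2 kJ/h
Outlet flows (mol/h): A 375.24, B 684.76, H₂O 684.76
Sensible, products 25→158 °C: 25890 kJ/h
Q = ΔH = 63647 kJ/h = 17.68 kW
Heat supplied = 17.68 kJ/s

Q_in = 17.7 kJ/s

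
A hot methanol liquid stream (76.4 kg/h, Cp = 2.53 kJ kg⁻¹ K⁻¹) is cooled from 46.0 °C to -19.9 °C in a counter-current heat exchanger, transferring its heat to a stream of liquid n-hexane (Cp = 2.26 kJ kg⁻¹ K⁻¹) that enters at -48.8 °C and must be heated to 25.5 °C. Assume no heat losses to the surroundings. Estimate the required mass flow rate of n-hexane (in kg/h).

Heat released by hot stream: Q = 76.4 × 2.53 × (46.0 − -19.9) = 12738 kJ/h
Energy balance on cold side (adiabatic exchanger): Q = ṁ_c·Cp_c·(T_c,out − T_c,in)
ṁ_c = 12738 / [2.26 × (25.5 − -48.8)] = 75.858 kg/h

ṁ_c = 75.9 kg/h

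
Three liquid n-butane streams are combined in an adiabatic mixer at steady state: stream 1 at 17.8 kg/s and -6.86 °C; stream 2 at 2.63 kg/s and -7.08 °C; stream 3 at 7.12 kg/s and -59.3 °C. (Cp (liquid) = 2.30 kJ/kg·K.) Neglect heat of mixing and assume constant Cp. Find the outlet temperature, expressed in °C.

Adiabatic, steady state ⇒ Σ ṁᵢCp,ᵢ(T_out − Tᵢ) = 0
Σ ṁᵢCp,ᵢTᵢ = 17.8×2.30×-6.86 + 2.63×2.30×-7.08 + 7.12×2.30×-59.3 = -1294.8
Σ ṁᵢCp,ᵢ = 17.8×2.30 + 2.63×2.30 + 7.12×2.30 = 63.365
T_out = -1294.8 / 63.365 = -20.434 °C

T_out = -20.4 °C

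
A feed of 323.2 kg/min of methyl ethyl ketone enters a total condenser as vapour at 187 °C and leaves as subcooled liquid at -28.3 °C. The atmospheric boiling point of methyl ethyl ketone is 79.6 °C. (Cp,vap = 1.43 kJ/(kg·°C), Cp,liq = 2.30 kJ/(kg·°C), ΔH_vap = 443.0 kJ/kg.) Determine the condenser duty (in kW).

Q_c = 4550 kW

vapour 187→79.6 °C: -153.58 kJ/kg
condensation at 79.6 °C: -443 kJ/kg
liquid 79.6→-28.3 °C: -248.17 kJ/kg
Δh = -153.58 + -443 + -248.17 = -844.75 kJ/kg
Q = ṁ·Δh = 323.2 kg/min × -844.75 kJ/kg = -273020 kJ/min
|Q| = 4550.4 kW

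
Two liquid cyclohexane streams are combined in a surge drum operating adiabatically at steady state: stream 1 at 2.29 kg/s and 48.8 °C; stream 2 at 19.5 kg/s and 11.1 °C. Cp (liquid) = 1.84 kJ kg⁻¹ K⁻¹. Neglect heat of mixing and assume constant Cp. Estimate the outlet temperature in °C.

T_out = 15.1 °C

Energy balance with Q = 0: Σ ṁᵢCp,ᵢ(T_out − Tᵢ) = 0
T_out = Σ ṁᵢCp,ᵢTᵢ / Σ ṁᵢCp,ᵢ
      = 603.89 / 40.094 = 15.062 °C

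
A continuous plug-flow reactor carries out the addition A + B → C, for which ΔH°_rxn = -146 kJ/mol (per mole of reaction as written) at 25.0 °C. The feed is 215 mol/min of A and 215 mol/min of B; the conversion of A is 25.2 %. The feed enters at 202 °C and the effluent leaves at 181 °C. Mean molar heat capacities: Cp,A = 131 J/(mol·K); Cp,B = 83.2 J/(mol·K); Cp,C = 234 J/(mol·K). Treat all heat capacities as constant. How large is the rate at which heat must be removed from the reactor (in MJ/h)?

Q_out = 523 MJ/h

Extent of reaction ξ = 0.252 × 215 = 54.18 mol/min
Reaction term: ξ·ΔH°_rxn = 54.18 × -146 = -7910.3 kJ/min
Sensible, feed 202→25 °C: -8151.4 kJ/min
Outlet flows (mol/min): A 160.82, B 160.82, C 54.18
Sensible, products 25→181 °C: 7351.6 kJ/min
Q = ΔH = -8710 kJ/min = -145.17 kW
Heat removed = 522.6 MJ/h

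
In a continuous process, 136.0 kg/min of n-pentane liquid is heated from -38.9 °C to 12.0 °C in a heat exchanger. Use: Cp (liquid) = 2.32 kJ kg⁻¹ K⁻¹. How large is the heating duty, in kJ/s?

Q = ṁ·Cp·ΔT = 136.0 × 2.32 × (12.0 − -38.9) = 16060 kJ/min
Converting: 16060 / 60 s = 267.67 kW

Q = 268 kJ/s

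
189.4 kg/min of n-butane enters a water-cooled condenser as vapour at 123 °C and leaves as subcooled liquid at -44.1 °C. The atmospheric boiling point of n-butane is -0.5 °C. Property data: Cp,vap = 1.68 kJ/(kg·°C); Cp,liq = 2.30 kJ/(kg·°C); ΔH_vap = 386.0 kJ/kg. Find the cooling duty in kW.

Q_c = 2190 kW

vapour 123→-0.5 °C: -207.48 kJ/kg
condensation at -0.5 °C: -386 kJ/kg
liquid -0.5→-44.1 °C: -100.28 kJ/kg
Δh = -207.48 + -386 + -100.28 = -693.76 kJ/kg
Q = ṁ·Δh = 189.4 kg/min × -693.76 kJ/kg = -131400 kJ/min
|Q| = 2190 kW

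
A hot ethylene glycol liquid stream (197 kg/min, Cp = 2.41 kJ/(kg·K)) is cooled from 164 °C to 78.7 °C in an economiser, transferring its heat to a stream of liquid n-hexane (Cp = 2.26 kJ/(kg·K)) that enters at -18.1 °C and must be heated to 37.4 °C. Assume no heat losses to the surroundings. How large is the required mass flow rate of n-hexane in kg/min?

Heat released by hot stream: Q = 197 × 2.41 × (164 − 78.7) = 40498 kJ/min
Energy balance on cold side (adiabatic exchanger): Q = ṁ_c·Cp_c·(T_c,out − T_c,in)
ṁ_c = 40498 / [2.26 × (37.4 − -18.1)] = 322.87 kg/min

ṁ_c = 323 kg/min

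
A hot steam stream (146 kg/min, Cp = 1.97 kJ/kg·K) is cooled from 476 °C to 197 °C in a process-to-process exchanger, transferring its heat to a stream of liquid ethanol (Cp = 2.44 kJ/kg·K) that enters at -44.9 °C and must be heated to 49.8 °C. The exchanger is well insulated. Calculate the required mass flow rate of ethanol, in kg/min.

ṁ_c = 347 kg/min

Heat released by hot stream: Q = 146 × 1.97 × (476 − 197) = 80246 kJ/min
Energy balance on cold side (adiabatic exchanger): Q = ṁ_c·Cp_c·(T_c,out − T_c,in)
ṁ_c = 80246 / [2.44 × (49.8 − -44.9)] = 347.28 kg/min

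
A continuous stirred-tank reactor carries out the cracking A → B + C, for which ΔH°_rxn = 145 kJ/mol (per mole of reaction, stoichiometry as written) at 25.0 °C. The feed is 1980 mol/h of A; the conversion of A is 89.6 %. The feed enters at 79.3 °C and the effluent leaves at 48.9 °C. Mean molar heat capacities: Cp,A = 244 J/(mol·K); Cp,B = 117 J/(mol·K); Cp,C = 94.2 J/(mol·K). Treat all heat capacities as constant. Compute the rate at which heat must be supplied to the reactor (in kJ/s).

Extent of reaction ξ = 0.896 × 1980 = 1774.1 mol/h
Reaction term: ξ·ΔH°_rxn = 1774.1 × 145 = 257240 kJ/h
Sensible, feed 79.3→25 °C: -26233 kJ/h
Outlet flows (mol/h): A 205.92, B 1774.1, C 1774.1
Sensible, products 25→48.9 °C: 10156 kJ/h
Q = ΔH = 241160 kJ/h = 66.99 kW
Heat supplied = 66.99 kJ/s

Q_in = 67.0 kJ/s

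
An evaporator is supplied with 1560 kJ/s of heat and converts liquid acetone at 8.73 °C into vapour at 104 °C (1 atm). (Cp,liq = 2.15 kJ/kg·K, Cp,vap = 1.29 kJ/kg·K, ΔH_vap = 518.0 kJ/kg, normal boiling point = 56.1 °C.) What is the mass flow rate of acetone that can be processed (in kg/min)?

Δh = 2.15×(56.1−8.73) + 518.0 + 1.29×(104−56.1) = 681.64 kJ/kg
Q = 1560 kJ/s = 1560 kJ/s = 93600 kJ/min
ṁ = Q/Δh = 93600 / 681.64 = 137.32 kg/min

ṁ = 137 kg/min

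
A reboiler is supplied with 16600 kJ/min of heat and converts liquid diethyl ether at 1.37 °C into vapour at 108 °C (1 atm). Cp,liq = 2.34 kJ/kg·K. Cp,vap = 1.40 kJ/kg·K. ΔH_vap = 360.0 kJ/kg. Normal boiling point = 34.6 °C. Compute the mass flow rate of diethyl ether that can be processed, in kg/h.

Δh = 2.34×(34.6−1.37) + 360.0 + 1.40×(108−34.6) = 540.52 kJ/kg
Q = 16600 kJ/min = 276.67 kJ/s = 996000 kJ/h
ṁ = Q/Δh = 996000 / 540.52 = 1842.7 kg/h

ṁ = 1840 kg/h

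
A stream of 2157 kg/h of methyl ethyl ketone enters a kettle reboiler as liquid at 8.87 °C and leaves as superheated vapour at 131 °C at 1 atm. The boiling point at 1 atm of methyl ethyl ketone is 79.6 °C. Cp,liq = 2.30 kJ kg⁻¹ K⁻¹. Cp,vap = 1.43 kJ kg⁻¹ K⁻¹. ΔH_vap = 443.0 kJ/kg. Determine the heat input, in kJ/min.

liquid 8.87→79.6 °C: 162.68 kJ/kg
vaporisation at 79.6 °C: 443 kJ/kg
vapour 79.6→131 °C: 73.502 kJ/kg
Δh = 162.68 + 443 + 73.502 = 679.18 kJ/kg
Q = ṁ·Δh = 2157 kg/h × 679.18 kJ/kg = 1.465e+06 kJ/h
|Q| = 406.94 kW = 24417 kJ/min

Q = 24400 kJ/min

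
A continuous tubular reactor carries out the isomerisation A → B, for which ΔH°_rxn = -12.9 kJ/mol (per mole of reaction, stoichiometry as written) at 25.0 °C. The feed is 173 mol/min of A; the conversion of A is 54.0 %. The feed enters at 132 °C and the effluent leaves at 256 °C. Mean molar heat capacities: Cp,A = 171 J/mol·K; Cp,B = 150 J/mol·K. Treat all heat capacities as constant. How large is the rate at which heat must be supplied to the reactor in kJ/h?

Q_in = 121000 kJ/h

Extent of reaction ξ = 0.540 × 173 = 93.42 mol/min
Reaction term: ξ·ΔH°_rxn = 93.42 × -12.9 = -1205.1 kJ/min
Sensible, feed 132→25 °C: -3165.4 kJ/min
Outlet flows (mol/min): A 79.58, B 93.42
Sensible, products 25→256 °C: 6380.5 kJ/min
Q = ΔH = 2010 kJ/min = 33.5 kW
Heat supplied = 120600 kJ/h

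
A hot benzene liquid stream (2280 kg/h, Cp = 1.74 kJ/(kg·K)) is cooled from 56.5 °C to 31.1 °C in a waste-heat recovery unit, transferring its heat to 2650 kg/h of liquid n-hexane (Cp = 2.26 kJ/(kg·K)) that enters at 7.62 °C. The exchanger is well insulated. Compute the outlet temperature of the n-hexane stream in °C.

T_c,out = 24.4 °C

Heat released by hot stream: Q = 2280 × 1.74 × (56.5 − 31.1) = 100770 kJ/h
Energy balance on cold side (adiabatic exchanger): Q = ṁ_c·Cp_c·(T_c,out − T_c,in)
T_c,out = 7.62 + 100770/(2650 × 2.26) = 24.445 °C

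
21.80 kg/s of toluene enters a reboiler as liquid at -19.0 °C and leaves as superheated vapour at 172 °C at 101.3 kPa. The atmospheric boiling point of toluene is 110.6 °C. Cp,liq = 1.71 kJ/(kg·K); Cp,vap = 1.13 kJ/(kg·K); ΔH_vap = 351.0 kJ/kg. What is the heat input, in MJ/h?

liquid -19.0→110.6 °C: 221.62 kJ/kg
vaporisation at 110.6 °C: 351 kJ/kg
vapour 110.6→172 °C: 69.382 kJ/kg
Δh = 221.62 + 351 + 69.382 = 642 kJ/kg
Q = ṁ·Δh = 21.80 kg/s × 642 kJ/kg = 13996 kJ/s
|Q| = 13996 kW = 50384 MJ/h

Q = 50400 MJ/h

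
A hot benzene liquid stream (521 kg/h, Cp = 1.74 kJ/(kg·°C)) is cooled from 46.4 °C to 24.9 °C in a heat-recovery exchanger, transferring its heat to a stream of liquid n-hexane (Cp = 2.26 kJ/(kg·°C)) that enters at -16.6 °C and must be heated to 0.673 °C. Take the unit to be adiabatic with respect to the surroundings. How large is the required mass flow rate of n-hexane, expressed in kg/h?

ṁ_c = 499 kg/h

Heat released by hot stream: Q = 521 × 1.74 × (46.4 − 24.9) = 19491 kJ/h
Energy balance on cold side (adiabatic exchanger): Q = ṁ_c·Cp_c·(T_c,out − T_c,in)
ṁ_c = 19491 / [2.26 × (0.673 − -16.6)] = 499.29 kg/h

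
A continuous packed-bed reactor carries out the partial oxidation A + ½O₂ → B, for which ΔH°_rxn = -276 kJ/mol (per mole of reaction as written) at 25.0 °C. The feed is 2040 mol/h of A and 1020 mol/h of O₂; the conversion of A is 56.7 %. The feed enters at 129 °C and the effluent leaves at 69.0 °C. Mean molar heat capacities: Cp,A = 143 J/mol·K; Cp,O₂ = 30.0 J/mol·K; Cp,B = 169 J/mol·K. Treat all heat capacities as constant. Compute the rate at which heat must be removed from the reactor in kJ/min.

Extent of reaction ξ = 0.567 × 2040 = 1156.7 mol/h
Reaction term: ξ·ΔH°_rxn = 1156.7 × -276 = -319240 kJ/h
Sensible, feed 129→25 °C: -33521 kJ/h
Outlet flows (mol/h): A 883.32, O₂ 441.66, B 1156.7
Sensible, products 25→69.0 °C: 14742 kJ/h
Q = ΔH = -338020 kJ/h = -93.895 kW
Heat removed = 5633.7 kJ/min

Q_out = 5630 kJ/min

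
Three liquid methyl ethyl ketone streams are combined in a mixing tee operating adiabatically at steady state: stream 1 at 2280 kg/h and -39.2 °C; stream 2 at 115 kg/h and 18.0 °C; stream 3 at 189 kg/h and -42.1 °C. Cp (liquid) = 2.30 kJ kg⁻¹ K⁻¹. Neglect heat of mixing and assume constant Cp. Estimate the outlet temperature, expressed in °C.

T_out = -36.9 °C

Energy balance with Q = 0: Σ ṁᵢCp,ᵢ(T_out − Tᵢ) = 0
Σ ṁᵢCp,ᵢTᵢ = 2280×2.30×-39.2 + 115×2.30×18.0 + 189×2.30×-42.1 = -219100
Σ ṁᵢCp,ᵢ = 2280×2.30 + 115×2.30 + 189×2.30 = 5943.2
T_out = -219100 / 5943.2 = -36.866 °C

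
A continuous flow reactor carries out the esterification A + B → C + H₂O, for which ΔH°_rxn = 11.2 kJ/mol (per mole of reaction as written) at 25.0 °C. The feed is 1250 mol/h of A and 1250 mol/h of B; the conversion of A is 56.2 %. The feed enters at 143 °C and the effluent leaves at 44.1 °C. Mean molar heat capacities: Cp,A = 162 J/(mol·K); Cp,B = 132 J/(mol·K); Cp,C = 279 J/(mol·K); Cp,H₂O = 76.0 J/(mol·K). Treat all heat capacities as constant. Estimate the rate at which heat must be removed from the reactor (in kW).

Q_out = 7.68 kW

Extent of reaction ξ = 0.562 × 1250 = 702.5 mol/h
Reaction term: ξ·ΔH°_rxn = 702.5 × 11.2 = 7868 kJ/h
Sensible, feed 143→25 °C: -43365 kJ/h
Outlet flows (mol/h): A 547.5, B 547.5, C 702.5, H₂O 702.5
Sensible, products 25→44.1 °C: 7837.7 kJ/h
Q = ΔH = -27659 kJ/h = -7.6831 kW
Heat removed = 7.6831 kW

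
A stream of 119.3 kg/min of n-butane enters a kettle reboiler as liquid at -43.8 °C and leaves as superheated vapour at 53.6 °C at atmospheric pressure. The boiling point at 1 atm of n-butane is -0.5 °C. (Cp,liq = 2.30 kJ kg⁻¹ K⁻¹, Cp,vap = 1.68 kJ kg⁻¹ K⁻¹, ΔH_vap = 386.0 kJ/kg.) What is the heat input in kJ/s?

Q = 1150 kJ/s

liquid -43.8→-0.5 °C: 99.59 kJ/kg
vaporisation at -0.5 °C: 386 kJ/kg
vapour -0.5→53.6 °C: 90.888 kJ/kg
Δh = 99.59 + 386 + 90.888 = 576.48 kJ/kg
Q = ṁ·Δh = 119.3 kg/min × 576.48 kJ/kg = 68774 kJ/min
|Q| = 1146.2 kW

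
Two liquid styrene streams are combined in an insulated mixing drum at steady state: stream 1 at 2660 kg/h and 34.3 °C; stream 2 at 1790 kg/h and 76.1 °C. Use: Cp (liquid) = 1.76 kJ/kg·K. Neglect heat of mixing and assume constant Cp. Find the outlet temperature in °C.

T_out = 51.1 °C

Energy balance with Q = 0: Σ ṁᵢCp,ᵢ(T_out − Tᵢ) = 0
Σ ṁᵢCp,ᵢTᵢ = 2660×1.76×34.3 + 1790×1.76×76.1 = 400320
Σ ṁᵢCp,ᵢ = 2660×1.76 + 1790×1.76 = 7832
T_out = 400320 / 7832 = 51.114 °C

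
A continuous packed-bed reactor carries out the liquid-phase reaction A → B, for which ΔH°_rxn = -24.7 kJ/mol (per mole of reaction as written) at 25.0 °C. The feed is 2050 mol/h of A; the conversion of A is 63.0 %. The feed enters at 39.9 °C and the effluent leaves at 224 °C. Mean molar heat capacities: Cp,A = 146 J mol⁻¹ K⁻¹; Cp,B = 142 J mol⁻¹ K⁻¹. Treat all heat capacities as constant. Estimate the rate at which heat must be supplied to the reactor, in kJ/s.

Q_in = 6.16 kJ/s

Extent of reaction ξ = 0.630 × 2050 = 1291.5 mol/h
Reaction term: ξ·ΔH°_rxn = 1291.5 × -24.7 = -31900 kJ/h
Sensible, feed 39.9→25 °C: -4459.6 kJ/h
Outlet flows (mol/h): A 758.5, B 1291.5
Sensible, products 25→224 °C: 58533 kJ/h
Q = ΔH = 22173 kJ/h = 6.1592 kW
Heat supplied = 6.1592 kJ/s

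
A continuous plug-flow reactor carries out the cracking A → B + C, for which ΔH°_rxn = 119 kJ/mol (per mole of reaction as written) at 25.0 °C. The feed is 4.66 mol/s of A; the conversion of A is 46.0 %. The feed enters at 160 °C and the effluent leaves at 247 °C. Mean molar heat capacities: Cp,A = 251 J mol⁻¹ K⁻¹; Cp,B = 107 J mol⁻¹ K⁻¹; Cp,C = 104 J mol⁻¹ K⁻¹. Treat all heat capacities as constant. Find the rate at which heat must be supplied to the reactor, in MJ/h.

Extent of reaction ξ = 0.460 × 4.66 = 2.1436 mol/s
Reaction term: ξ·ΔH°_rxn = 2.1436 × 119 = 255.09 kJ/s
Sensible, feed 160→25 °C: -157.9 kJ/s
Outlet flows (mol/s): A 2.5164, B 2.1436, C 2.1436
Sensible, products 25→247 °C: 240.63 kJ/s
Q = ΔH = 337.81 kJ/s = 337.81 kW
Heat supplied = 1216.1 MJ/h

Q_in = 1220 MJ/h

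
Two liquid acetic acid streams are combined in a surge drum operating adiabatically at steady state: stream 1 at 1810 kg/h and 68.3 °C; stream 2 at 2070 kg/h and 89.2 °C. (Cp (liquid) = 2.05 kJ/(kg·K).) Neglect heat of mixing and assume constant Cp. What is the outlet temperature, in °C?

No heat crosses the boundary, so H_out = H_in.
Σ ṁᵢCp,ᵢTᵢ = 1810×2.05×68.3 + 2070×2.05×89.2 = 631950
Σ ṁᵢCp,ᵢ = 1810×2.05 + 2070×2.05 = 7954
T_out = 631950 / 7954 = 79.45 °C

T_out = 79.5 °C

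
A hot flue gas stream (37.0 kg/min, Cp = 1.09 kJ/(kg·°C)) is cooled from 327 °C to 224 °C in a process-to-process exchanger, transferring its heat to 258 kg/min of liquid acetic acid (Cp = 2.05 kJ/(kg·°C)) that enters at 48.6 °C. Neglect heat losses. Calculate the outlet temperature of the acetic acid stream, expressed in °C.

T_c,out = 56.5 °C

Heat released by hot stream: Q = 37.0 × 1.09 × (327 − 224) = 4154 kJ/min
Energy balance on cold side (adiabatic exchanger): Q = ṁ_c·Cp_c·(T_c,out − T_c,in)
T_c,out = 48.6 + 4154/(258 × 2.05) = 56.454 °C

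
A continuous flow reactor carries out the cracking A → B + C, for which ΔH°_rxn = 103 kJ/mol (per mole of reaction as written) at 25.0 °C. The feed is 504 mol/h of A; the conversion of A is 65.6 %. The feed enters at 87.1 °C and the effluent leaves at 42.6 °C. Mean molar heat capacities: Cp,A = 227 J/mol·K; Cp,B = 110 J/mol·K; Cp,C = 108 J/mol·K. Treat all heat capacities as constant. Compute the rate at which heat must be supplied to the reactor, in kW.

Extent of reaction ξ = 0.656 × 504 = 330.62 mol/h
Reaction term: ξ·ΔH°_rxn = 330.62 × 103 = 34054 kJ/h
Sensible, feed 87.1→25 °C: -7104.7 kJ/h
Outlet flows (mol/h): A 173.38, B 330.62, C 330.62
Sensible, products 25→42.6 °C: 1961.2 kJ/h
Q = ΔH = 28911 kJ/h = 8.0308 kW
Heat supplied = 8.0308 kW

Q_in = 8.03 kW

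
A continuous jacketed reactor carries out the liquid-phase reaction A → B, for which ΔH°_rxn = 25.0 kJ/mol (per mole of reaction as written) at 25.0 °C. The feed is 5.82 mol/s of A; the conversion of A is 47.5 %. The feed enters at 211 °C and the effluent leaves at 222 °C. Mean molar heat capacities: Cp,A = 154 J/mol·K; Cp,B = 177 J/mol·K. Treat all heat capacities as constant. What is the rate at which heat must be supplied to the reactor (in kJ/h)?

Extent of reaction ξ = 0.475 × 5.82 = 2.7645 mol/s
Reaction term: ξ·ΔH°_rxn = 2.7645 × 25.0 = 69.112 kJ/s
Sensible, feed 211→25 °C: -166.71 kJ/s
Outlet flows (mol/s): A 3.0555, B 2.7645
Sensible, products 25→222 °C: 189.09 kJ/s
Q = ΔH = 91.498 kJ/s = 91.498 kW
Heat supplied = 329390 kJ/h

Q_in = 329000 kJ/h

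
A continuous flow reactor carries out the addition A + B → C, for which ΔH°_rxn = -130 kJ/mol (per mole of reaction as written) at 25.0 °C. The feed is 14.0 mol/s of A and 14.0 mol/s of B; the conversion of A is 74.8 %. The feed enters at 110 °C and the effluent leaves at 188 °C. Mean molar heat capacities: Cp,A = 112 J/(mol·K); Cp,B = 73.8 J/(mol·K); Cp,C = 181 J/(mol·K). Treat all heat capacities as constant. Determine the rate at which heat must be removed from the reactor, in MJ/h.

Q_out = 4200 MJ/h

Extent of reaction ξ = 0.748 × 14.0 = 10.472 mol/s
Reaction term: ξ·ΔH°_rxn = 10.472 × -130 = -1361.4 kJ/s
Sensible, feed 110→25 °C: -221.1 kJ/s
Outlet flows (mol/s): A 3.528, B 3.528, C 10.472
Sensible, products 25→188 °C: 415.8 kJ/s
Q = ΔH = -1166.7 kJ/s = -1166.7 kW
Heat removed = 4200 MJ/h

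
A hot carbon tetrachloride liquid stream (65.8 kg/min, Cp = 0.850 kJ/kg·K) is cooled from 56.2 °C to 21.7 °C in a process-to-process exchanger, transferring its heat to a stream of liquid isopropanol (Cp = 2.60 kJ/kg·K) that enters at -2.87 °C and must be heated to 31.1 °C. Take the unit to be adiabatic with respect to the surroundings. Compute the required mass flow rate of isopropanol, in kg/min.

ṁ_c = 21.8 kg/min

Heat released by hot stream: Q = 65.8 × 0.850 × (56.2 − 21.7) = 1929.6 kJ/min
Energy balance on cold side (adiabatic exchanger): Q = ṁ_c·Cp_c·(T_c,out − T_c,in)
ṁ_c = 1929.6 / [2.60 × (31.1 − -2.87)] = 21.847 kg/min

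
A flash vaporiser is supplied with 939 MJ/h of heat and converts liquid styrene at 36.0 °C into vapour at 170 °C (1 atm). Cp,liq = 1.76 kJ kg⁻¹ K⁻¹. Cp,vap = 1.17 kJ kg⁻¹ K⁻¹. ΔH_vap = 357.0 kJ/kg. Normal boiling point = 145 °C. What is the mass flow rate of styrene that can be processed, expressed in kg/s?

ṁ = 0.451 kg/s

Δh = 1.76×(145−36.0) + 357.0 + 1.17×(170−145) = 578.09 kJ/kg
Q = 939 MJ/h = 260.83 kJ/s = 260.83 kJ/s
ṁ = Q/Δh = 260.83 / 578.09 = 0.4512 kg/s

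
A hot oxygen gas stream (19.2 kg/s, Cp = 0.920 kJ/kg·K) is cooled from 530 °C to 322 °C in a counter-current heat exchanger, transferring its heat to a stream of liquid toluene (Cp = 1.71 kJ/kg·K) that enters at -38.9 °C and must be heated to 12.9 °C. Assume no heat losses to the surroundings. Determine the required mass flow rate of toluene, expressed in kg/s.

Heat released by hot stream: Q = 19.2 × 0.920 × (530 − 322) = 3674.1 kJ/s
Energy balance on cold side (adiabatic exchanger): Q = ṁ_c·Cp_c·(T_c,out − T_c,in)
ṁ_c = 3674.1 / [1.71 × (12.9 − -38.9)] = 41.479 kg/s

ṁ_c = 41.5 kg/s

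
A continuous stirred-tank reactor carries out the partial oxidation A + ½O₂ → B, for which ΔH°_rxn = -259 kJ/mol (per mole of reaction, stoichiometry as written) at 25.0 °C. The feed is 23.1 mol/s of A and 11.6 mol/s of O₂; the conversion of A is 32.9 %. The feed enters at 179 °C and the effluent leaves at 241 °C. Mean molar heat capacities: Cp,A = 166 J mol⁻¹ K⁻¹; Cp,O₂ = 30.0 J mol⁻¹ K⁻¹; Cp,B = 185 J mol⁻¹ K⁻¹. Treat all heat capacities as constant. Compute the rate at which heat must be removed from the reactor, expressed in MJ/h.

Extent of reaction ξ = 0.329 × 23.1 = 7.5999 mol/s
Reaction term: ξ·ΔH°_rxn = 7.5999 × -259 = -1968.4 kJ/s
Sensible, feed 179→25 °C: -644.12 kJ/s
Outlet flows (mol/s): A 15.5, O₂ 7.8, B 7.5999
Sensible, products 25→241 °C: 910.01 kJ/s
Q = ΔH = -1702.5 kJ/s = -1702.5 kW
Heat removed = 6129 MJ/h

Q_out = 6130 MJ/h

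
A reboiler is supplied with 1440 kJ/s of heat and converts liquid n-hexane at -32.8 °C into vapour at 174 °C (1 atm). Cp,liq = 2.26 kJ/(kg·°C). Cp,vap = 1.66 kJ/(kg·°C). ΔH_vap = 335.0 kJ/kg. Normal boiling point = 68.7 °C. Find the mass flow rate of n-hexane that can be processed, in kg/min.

Δh = 2.26×(68.7−-32.8) + 335.0 + 1.66×(174−68.7) = 739.19 kJ/kg
Q = 1440 kJ/s = 1440 kJ/s = 86400 kJ/min
ṁ = Q/Δh = 86400 / 739.19 = 116.89 kg/min

ṁ = 117 kg/min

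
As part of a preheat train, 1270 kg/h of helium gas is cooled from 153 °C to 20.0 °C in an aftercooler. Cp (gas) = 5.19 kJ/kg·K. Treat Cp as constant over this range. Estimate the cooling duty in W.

Q = ṁ·Cp·ΔT = 1270 × 5.19 × (20.0 − 153) = -876640 kJ/h
Converting: 876640 / 3600 s = 243.51 kW
Cooling duty = 243510 W

Q_c = 244000 W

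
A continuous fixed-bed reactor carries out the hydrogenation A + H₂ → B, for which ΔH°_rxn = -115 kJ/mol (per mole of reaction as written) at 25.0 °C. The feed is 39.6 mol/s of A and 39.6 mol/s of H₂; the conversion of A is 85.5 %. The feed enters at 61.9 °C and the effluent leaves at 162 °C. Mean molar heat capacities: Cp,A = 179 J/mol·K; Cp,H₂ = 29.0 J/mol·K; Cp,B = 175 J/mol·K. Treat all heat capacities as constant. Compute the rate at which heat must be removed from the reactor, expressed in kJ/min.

Extent of reaction ξ = 0.855 × 39.6 = 33.858 mol/s
Reaction term: ξ·ΔH°_rxn = 33.858 × -115 = -3893.7 kJ/s
Sensible, feed 61.9→25 °C: -303.94 kJ/s
Outlet flows (mol/s): A 5.742, H₂ 5.742, B 33.858
Sensible, products 25→162 °C: 975.37 kJ/s
Q = ΔH = -3222.2 kJ/s = -3222.2 kW
Heat removed = 193330 kJ/min

Q_out = 193000 kJ/min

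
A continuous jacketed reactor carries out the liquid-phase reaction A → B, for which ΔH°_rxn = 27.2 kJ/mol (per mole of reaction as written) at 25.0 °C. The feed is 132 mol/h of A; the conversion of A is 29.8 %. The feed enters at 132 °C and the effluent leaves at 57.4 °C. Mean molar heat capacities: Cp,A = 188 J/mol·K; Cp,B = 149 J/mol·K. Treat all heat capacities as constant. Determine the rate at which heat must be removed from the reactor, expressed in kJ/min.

Extent of reaction ξ = 0.298 × 132 = 39.336 mol/h
Reaction term: ξ·ΔH°_rxn = 39.336 × 27.2 = 1069.9 kJ/h
Sensible, feed 132→25 °C: -2655.3 kJ/h
Outlet flows (mol/h): A 92.664, B 39.336
Sensible, products 25→57.4 °C: 754.33 kJ/h
Q = ΔH = -831.04 kJ/h = -0.23084 kW
Heat removed = 13.851 kJ/min

Q_out = 13.9 kJ/min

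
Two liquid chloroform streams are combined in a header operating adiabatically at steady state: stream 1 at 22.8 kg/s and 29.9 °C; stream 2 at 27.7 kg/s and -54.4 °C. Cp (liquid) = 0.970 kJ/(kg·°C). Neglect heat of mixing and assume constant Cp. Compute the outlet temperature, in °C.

Adiabatic, steady state ⇒ Σ ṁᵢCp,ᵢ(T_out − Tᵢ) = 0
Σ ṁᵢCp,ᵢTᵢ = 22.8×0.970×29.9 + 27.7×0.970×-54.4 = -800.41
Σ ṁᵢCp,ᵢ = 22.8×0.970 + 27.7×0.970 = 48.985
T_out = -800.41 / 48.985 = -16.34 °C

T_out = -16.3 °C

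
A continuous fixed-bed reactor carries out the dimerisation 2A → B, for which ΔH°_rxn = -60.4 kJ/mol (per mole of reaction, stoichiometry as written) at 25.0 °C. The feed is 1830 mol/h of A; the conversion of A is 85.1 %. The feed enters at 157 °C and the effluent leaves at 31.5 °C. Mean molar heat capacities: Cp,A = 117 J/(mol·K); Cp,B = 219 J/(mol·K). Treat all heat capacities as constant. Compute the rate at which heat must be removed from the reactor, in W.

Q_out = 20500 W

Extent of reaction ξ = 0.851 × 1830 / 2 = 778.66 mol/h
Reaction term: ξ·ΔH°_rxn = 778.66 × -60.4 = -47031 kJ/h
Sensible, feed 157→25 °C: -28263 kJ/h
Outlet flows (mol/h): A 272.67, B 778.66
Sensible, products 25→31.5 °C: 1315.8 kJ/h
Q = ΔH = -73978 kJ/h = -20.549 kW
Heat removed = 20549 W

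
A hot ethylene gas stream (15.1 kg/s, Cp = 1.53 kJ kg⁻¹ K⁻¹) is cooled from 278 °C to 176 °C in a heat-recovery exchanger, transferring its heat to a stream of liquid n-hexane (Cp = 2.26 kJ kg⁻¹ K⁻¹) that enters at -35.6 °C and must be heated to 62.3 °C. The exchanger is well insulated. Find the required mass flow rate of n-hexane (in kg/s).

Heat released by hot stream: Q = 15.1 × 1.53 × (278 − 176) = 2356.5 kJ/s
Energy balance on cold side (adiabatic exchanger): Q = ṁ_c·Cp_c·(T_c,out − T_c,in)
ṁ_c = 2356.5 / [2.26 × (62.3 − -35.6)] = 10.651 kg/s

ṁ_c = 10.7 kg/s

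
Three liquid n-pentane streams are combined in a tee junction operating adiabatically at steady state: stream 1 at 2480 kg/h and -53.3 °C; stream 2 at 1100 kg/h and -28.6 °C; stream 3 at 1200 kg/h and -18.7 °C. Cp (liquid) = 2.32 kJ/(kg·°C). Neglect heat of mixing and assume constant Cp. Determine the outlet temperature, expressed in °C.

Adiabatic, steady state ⇒ Σ ṁᵢCp,ᵢ(T_out − Tᵢ) = 0
T_out = Σ ṁᵢCp,ᵢTᵢ / Σ ṁᵢCp,ᵢ
      = -431710 / 11090 = -38.93 °C

T_out = -38.9 °C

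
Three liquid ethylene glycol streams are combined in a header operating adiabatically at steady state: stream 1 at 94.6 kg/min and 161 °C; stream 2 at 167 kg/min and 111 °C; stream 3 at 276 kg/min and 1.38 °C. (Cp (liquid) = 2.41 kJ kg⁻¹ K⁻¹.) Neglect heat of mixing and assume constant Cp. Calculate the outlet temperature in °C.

Energy balance with Q = 0: Σ ṁᵢCp,ᵢ(T_out − Tᵢ) = 0
T_out = Σ ṁᵢCp,ᵢTᵢ / Σ ṁᵢCp,ᵢ
      = 82298 / 1295.6 = 63.52 °C

T_out = 63.5 °C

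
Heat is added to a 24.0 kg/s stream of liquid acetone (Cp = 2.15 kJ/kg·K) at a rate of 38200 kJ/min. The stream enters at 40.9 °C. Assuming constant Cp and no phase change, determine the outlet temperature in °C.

T_out = 53.2 °C

Q = 38200 kJ/min = 636.67 kJ/s
ΔT = Q/(ṁ·Cp) = 636.67/(24.0×2.15) = 12.339 K
T_out = 40.9 + 12.339 = 53.239 °C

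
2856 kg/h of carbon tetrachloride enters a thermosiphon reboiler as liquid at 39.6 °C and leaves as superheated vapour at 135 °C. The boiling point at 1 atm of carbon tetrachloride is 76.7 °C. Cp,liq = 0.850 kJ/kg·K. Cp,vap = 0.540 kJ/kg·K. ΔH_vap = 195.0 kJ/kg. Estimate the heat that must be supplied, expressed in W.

liquid 39.6→76.7 °C: 31.535 kJ/kg
vaporisation at 76.7 °C: 195 kJ/kg
vapour 76.7→135 °C: 31.482 kJ/kg
Δh = 31.535 + 195 + 31.482 = 258.02 kJ/kg
Q = ṁ·Δh = 2856 kg/h × 258.02 kJ/kg = 736900 kJ/h
|Q| = 204.69 kW = 204690 W

Q = 205000 W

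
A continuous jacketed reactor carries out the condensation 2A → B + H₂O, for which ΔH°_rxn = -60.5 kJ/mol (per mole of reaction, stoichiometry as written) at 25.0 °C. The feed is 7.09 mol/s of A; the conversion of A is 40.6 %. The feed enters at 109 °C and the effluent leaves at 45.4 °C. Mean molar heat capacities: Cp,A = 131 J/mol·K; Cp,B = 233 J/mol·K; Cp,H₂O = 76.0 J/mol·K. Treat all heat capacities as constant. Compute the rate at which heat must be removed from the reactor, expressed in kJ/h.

Extent of reaction ξ = 0.406 × 7.09 / 2 = 1.4393 mol/s
Reaction term: ξ·ΔH°_rxn = 1.4393 × -60.5 = -87.076 kJ/s
Sensible, feed 109→25 °C: -78.018 kJ/s
Outlet flows (mol/s): A 4.2115, B 1.4393, H₂O 1.4393
Sensible, products 25→45.4 °C: 20.327 kJ/s
Q = ΔH = -144.77 kJ/s = -144.77 kW
Heat removed = 521160 kJ/h

Q_out = 521000 kJ/h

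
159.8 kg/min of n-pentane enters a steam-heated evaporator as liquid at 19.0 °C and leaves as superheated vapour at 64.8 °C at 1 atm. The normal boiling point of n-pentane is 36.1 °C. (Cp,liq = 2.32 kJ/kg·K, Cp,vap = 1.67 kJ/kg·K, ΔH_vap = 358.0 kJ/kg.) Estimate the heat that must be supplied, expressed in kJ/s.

liquid 19.0→36.1 °C: 39.672 kJ/kg
vaporisation at 36.1 °C: 358 kJ/kg
vapour 36.1→64.8 °C: 47.929 kJ/kg
Δh = 39.672 + 358 + 47.929 = 445.6 kJ/kg
Q = ṁ·Δh = 159.8 kg/min × 445.6 kJ/kg = 71207 kJ/min
|Q| = 1186.8 kW

Q = 1190 kJ/s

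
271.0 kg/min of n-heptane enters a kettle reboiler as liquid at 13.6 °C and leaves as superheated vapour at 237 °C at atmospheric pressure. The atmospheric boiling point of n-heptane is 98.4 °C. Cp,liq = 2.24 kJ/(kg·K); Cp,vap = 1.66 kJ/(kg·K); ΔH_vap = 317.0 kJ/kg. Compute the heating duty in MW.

liquid 13.6→98.4 °C: 189.95 kJ/kg
vaporisation at 98.4 °C: 317 kJ/kg
vapour 98.4→237 °C: 230.08 kJ/kg
Δh = 189.95 + 317 + 230.08 = 737.03 kJ/kg
Q = ṁ·Δh = 271.0 kg/min × 737.03 kJ/kg = 199730 kJ/min
|Q| = 3328.9 kW = 3.3289 MW

Q = 3.33 MW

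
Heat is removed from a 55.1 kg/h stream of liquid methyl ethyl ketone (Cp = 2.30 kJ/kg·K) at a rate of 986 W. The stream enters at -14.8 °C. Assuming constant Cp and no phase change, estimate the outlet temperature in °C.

T_out = -42.8 °C

Q = 986 W = 3549.6 kJ/h
ΔT = Q/(ṁ·Cp) = 3549.6/(55.1×2.30) = 28.009 K
T_out = -14.8 − 28.009 = -42.809 °C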